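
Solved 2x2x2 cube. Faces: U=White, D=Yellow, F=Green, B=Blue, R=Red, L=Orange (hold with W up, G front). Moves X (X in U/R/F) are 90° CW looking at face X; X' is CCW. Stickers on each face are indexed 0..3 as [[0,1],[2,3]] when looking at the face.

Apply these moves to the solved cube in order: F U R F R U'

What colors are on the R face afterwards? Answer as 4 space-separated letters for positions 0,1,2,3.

Answer: G W B B

Derivation:
After move 1 (F): F=GGGG U=WWOO R=WRWR D=RRYY L=OYOY
After move 2 (U): U=OWOW F=WRGG R=BBWR B=OYBB L=GGOY
After move 3 (R): R=WBRB U=OROG F=WRGY D=RBYO B=WYWB
After move 4 (F): F=GWYR U=ORYG R=OBGB D=RWYO L=GROB
After move 5 (R): R=GOBB U=OWYR F=GWYO D=RWYW B=GYRB
After move 6 (U'): U=WROY F=GRYO R=GWBB B=GORB L=GYOB
Query: R face = GWBB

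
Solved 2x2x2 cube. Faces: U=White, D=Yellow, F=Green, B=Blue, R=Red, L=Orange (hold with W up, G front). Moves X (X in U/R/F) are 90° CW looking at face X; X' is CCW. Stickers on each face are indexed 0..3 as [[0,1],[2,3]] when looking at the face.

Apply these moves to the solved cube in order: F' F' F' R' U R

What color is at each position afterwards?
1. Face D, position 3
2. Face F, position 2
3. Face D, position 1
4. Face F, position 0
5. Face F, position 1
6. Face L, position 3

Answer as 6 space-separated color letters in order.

After move 1 (F'): F=GGGG U=WWRR R=YRYR D=OOYY L=OWOW
After move 2 (F'): F=GGGG U=WWYY R=OROR D=WWYY L=OROR
After move 3 (F'): F=GGGG U=WWOO R=WRWR D=RRYY L=OYOY
After move 4 (R'): R=RRWW U=WBOB F=GWGO D=RGYG B=YBRB
After move 5 (U): U=OWBB F=RRGO R=YBWW B=OYRB L=GWOY
After move 6 (R): R=WYWB U=ORBO F=RGGG D=RRYO B=BYWB
Query 1: D[3] = O
Query 2: F[2] = G
Query 3: D[1] = R
Query 4: F[0] = R
Query 5: F[1] = G
Query 6: L[3] = Y

Answer: O G R R G Y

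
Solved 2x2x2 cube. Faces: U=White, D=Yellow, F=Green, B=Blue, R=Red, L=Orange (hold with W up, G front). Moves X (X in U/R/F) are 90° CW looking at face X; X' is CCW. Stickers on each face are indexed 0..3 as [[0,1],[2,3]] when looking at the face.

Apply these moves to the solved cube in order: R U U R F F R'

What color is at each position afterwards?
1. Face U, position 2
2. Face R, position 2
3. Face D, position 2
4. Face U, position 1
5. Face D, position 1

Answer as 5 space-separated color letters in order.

Answer: W O Y W G

Derivation:
After move 1 (R): R=RRRR U=WGWG F=GYGY D=YBYB B=WBWB
After move 2 (U): U=WWGG F=RRGY R=WBRR B=OOWB L=GYOO
After move 3 (U): U=GWGW F=WBGY R=OORR B=GYWB L=RROO
After move 4 (R): R=RORO U=GBGY F=WBGB D=YWYG B=WYWB
After move 5 (F): F=GWBB U=GBOR R=GOYO D=RRYG L=RYOW
After move 6 (F): F=BGBW U=GBWY R=OORO D=YGYG L=RROR
After move 7 (R'): R=OOOR U=GWWW F=BBBY D=YGYW B=GYGB
Query 1: U[2] = W
Query 2: R[2] = O
Query 3: D[2] = Y
Query 4: U[1] = W
Query 5: D[1] = G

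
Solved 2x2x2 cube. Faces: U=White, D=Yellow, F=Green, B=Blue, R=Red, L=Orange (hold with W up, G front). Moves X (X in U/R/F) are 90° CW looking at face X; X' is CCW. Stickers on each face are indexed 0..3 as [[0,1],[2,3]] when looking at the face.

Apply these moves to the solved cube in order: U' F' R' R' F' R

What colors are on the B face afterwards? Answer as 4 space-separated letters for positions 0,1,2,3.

Answer: G R O B

Derivation:
After move 1 (U'): U=WWWW F=OOGG R=GGRR B=RRBB L=BBOO
After move 2 (F'): F=OGOG U=WWGR R=YGYR D=BOYY L=BWOW
After move 3 (R'): R=GRYY U=WBGR F=OWOR D=BGYG B=YROB
After move 4 (R'): R=RYGY U=WOGY F=OBOR D=BWYR B=GRGB
After move 5 (F'): F=BROO U=WORG R=WYBY D=WWYR L=BYOG
After move 6 (R): R=BWYY U=WRRO F=BWOR D=WGYG B=GROB
Query: B face = GROB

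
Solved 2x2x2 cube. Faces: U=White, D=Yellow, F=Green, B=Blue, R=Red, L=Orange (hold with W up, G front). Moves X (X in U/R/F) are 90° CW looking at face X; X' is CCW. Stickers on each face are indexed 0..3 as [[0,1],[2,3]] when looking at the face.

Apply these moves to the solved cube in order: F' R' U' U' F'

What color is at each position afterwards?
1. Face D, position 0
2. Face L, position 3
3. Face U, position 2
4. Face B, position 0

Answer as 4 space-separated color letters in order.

Answer: R B O G

Derivation:
After move 1 (F'): F=GGGG U=WWRR R=YRYR D=OOYY L=OWOW
After move 2 (R'): R=RRYY U=WBRB F=GWGR D=OGYG B=YBOB
After move 3 (U'): U=BBWR F=OWGR R=GWYY B=RROB L=YBOW
After move 4 (U'): U=BRBW F=YBGR R=OWYY B=GWOB L=RROW
After move 5 (F'): F=BRYG U=BROY R=GWOY D=RWYG L=RWOB
Query 1: D[0] = R
Query 2: L[3] = B
Query 3: U[2] = O
Query 4: B[0] = G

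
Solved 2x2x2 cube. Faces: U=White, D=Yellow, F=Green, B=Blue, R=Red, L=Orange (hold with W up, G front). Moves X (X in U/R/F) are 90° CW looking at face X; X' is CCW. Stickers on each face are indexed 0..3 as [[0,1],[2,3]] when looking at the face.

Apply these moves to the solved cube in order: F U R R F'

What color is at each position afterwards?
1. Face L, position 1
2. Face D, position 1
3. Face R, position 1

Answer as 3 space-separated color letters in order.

Answer: Y Y W

Derivation:
After move 1 (F): F=GGGG U=WWOO R=WRWR D=RRYY L=OYOY
After move 2 (U): U=OWOW F=WRGG R=BBWR B=OYBB L=GGOY
After move 3 (R): R=WBRB U=OROG F=WRGY D=RBYO B=WYWB
After move 4 (R): R=RWBB U=OROY F=WBGO D=RWYW B=GYRB
After move 5 (F'): F=BOWG U=ORRB R=WWRB D=GYYW L=GYOO
Query 1: L[1] = Y
Query 2: D[1] = Y
Query 3: R[1] = W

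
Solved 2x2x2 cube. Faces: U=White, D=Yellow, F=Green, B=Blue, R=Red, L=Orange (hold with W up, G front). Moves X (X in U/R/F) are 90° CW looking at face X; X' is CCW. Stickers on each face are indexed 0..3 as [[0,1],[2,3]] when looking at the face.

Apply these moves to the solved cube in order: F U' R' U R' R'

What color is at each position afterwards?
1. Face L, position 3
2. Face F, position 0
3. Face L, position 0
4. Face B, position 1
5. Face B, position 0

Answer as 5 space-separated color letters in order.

After move 1 (F): F=GGGG U=WWOO R=WRWR D=RRYY L=OYOY
After move 2 (U'): U=WOWO F=OYGG R=GGWR B=WRBB L=BBOY
After move 3 (R'): R=GRGW U=WBWW F=OOGO D=RYYG B=YRRB
After move 4 (U): U=WWWB F=GRGO R=YRGW B=BBRB L=OOOY
After move 5 (R'): R=RWYG U=WRWB F=GWGB D=RRYO B=GBYB
After move 6 (R'): R=WGRY U=WYWG F=GRGB D=RWYB B=OBRB
Query 1: L[3] = Y
Query 2: F[0] = G
Query 3: L[0] = O
Query 4: B[1] = B
Query 5: B[0] = O

Answer: Y G O B O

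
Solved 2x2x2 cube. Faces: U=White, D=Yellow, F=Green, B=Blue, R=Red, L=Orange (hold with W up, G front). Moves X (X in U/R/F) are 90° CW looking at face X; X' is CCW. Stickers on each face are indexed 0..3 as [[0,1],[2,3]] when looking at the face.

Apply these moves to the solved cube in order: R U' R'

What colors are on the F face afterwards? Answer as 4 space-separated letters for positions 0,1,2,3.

After move 1 (R): R=RRRR U=WGWG F=GYGY D=YBYB B=WBWB
After move 2 (U'): U=GGWW F=OOGY R=GYRR B=RRWB L=WBOO
After move 3 (R'): R=YRGR U=GWWR F=OGGW D=YOYY B=BRBB
Query: F face = OGGW

Answer: O G G W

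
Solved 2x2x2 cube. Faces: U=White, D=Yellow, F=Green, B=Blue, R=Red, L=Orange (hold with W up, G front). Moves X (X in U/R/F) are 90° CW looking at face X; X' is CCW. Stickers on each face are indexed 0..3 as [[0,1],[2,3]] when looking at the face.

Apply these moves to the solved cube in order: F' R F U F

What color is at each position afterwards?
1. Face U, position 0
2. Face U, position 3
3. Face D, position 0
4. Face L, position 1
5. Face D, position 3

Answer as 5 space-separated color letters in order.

Answer: W G G R B

Derivation:
After move 1 (F'): F=GGGG U=WWRR R=YRYR D=OOYY L=OWOW
After move 2 (R): R=YYRR U=WGRG F=GOGY D=OBYB B=RBWB
After move 3 (F): F=GGYO U=WGWW R=RYGR D=RYYB L=OOOB
After move 4 (U): U=WWWG F=RYYO R=RBGR B=OOWB L=GGOB
After move 5 (F): F=YROY U=WWBG R=WBGR D=GRYB L=GROY
Query 1: U[0] = W
Query 2: U[3] = G
Query 3: D[0] = G
Query 4: L[1] = R
Query 5: D[3] = B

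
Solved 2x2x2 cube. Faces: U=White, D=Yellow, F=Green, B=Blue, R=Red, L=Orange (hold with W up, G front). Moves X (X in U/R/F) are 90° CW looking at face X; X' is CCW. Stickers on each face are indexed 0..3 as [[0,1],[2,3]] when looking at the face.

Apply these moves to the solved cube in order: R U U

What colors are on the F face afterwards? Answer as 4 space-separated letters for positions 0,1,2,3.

After move 1 (R): R=RRRR U=WGWG F=GYGY D=YBYB B=WBWB
After move 2 (U): U=WWGG F=RRGY R=WBRR B=OOWB L=GYOO
After move 3 (U): U=GWGW F=WBGY R=OORR B=GYWB L=RROO
Query: F face = WBGY

Answer: W B G Y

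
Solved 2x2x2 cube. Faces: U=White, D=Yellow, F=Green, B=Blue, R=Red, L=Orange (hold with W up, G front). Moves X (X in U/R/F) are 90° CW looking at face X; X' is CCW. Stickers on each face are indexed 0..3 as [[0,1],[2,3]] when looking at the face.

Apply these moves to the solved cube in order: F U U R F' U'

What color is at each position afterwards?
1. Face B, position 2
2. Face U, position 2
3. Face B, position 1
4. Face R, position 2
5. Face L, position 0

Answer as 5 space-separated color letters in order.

After move 1 (F): F=GGGG U=WWOO R=WRWR D=RRYY L=OYOY
After move 2 (U): U=OWOW F=WRGG R=BBWR B=OYBB L=GGOY
After move 3 (U): U=OOWW F=BBGG R=OYWR B=GGBB L=WROY
After move 4 (R): R=WORY U=OBWG F=BRGY D=RBYG B=WGOB
After move 5 (F'): F=RYBG U=OBWR R=BORY D=RYYG L=WGOW
After move 6 (U'): U=BROW F=WGBG R=RYRY B=BOOB L=WGOW
Query 1: B[2] = O
Query 2: U[2] = O
Query 3: B[1] = O
Query 4: R[2] = R
Query 5: L[0] = W

Answer: O O O R W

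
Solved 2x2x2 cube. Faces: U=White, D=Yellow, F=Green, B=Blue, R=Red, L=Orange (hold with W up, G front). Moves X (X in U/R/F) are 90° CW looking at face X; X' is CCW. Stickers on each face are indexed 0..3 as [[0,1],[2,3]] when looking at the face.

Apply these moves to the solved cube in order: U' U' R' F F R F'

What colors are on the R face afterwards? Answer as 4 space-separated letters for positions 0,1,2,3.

Answer: Y O G R

Derivation:
After move 1 (U'): U=WWWW F=OOGG R=GGRR B=RRBB L=BBOO
After move 2 (U'): U=WWWW F=BBGG R=OORR B=GGBB L=RROO
After move 3 (R'): R=OROR U=WBWG F=BWGW D=YBYG B=YGYB
After move 4 (F): F=GBWW U=WBOR R=WRGR D=OOYG L=RYOB
After move 5 (F): F=WGWB U=WBBY R=ORRR D=GWYG L=ROOO
After move 6 (R): R=RORR U=WGBB F=WWWG D=GYYY B=YGBB
After move 7 (F'): F=WGWW U=WGRR R=YOGR D=OOYY L=RBOB
Query: R face = YOGR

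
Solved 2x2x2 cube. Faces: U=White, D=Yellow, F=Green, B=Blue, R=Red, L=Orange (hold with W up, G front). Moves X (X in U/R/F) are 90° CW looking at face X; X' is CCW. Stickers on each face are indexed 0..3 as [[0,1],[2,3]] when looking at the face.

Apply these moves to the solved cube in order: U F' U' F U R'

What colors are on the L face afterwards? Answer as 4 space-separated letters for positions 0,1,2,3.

Answer: R G O O

Derivation:
After move 1 (U): U=WWWW F=RRGG R=BBRR B=OOBB L=GGOO
After move 2 (F'): F=RGRG U=WWBR R=YBYR D=GOYY L=GWOW
After move 3 (U'): U=WRWB F=GWRG R=RGYR B=YBBB L=OOOW
After move 4 (F): F=RGGW U=WRWO R=WGBR D=YRYY L=OGOO
After move 5 (U): U=WWOR F=WGGW R=YBBR B=OGBB L=RGOO
After move 6 (R'): R=BRYB U=WBOO F=WWGR D=YGYW B=YGRB
Query: L face = RGOO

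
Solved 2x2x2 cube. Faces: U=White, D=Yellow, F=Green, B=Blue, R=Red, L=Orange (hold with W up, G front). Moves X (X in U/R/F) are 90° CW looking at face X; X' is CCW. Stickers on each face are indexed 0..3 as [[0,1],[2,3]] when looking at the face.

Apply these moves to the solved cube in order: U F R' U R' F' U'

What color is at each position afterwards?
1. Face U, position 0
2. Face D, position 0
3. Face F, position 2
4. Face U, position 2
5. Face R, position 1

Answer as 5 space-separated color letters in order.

After move 1 (U): U=WWWW F=RRGG R=BBRR B=OOBB L=GGOO
After move 2 (F): F=GRGR U=WWOG R=WBWR D=RBYY L=GYOY
After move 3 (R'): R=BRWW U=WBOO F=GWGG D=RRYR B=YOBB
After move 4 (U): U=OWOB F=BRGG R=YOWW B=GYBB L=GWOY
After move 5 (R'): R=OWYW U=OBOG F=BWGB D=RRYG B=RYRB
After move 6 (F'): F=WBBG U=OBOY R=RWRW D=WYYG L=GGOO
After move 7 (U'): U=BYOO F=GGBG R=WBRW B=RWRB L=RYOO
Query 1: U[0] = B
Query 2: D[0] = W
Query 3: F[2] = B
Query 4: U[2] = O
Query 5: R[1] = B

Answer: B W B O B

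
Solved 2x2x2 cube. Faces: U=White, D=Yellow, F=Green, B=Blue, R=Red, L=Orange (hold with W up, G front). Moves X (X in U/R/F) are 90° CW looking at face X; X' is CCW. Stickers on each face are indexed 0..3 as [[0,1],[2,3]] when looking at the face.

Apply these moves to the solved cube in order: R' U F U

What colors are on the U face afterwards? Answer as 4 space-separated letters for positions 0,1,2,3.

Answer: O W W W

Derivation:
After move 1 (R'): R=RRRR U=WBWB F=GWGW D=YGYG B=YBYB
After move 2 (U): U=WWBB F=RRGW R=YBRR B=OOYB L=GWOO
After move 3 (F): F=GRWR U=WWOW R=BBBR D=RYYG L=GYOG
After move 4 (U): U=OWWW F=BBWR R=OOBR B=GYYB L=GROG
Query: U face = OWWW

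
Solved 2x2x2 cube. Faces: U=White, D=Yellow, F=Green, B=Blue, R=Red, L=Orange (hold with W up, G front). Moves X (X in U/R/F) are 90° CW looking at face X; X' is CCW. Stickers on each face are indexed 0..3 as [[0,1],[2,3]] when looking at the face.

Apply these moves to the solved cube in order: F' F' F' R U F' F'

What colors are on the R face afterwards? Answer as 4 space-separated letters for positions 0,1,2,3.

After move 1 (F'): F=GGGG U=WWRR R=YRYR D=OOYY L=OWOW
After move 2 (F'): F=GGGG U=WWYY R=OROR D=WWYY L=OROR
After move 3 (F'): F=GGGG U=WWOO R=WRWR D=RRYY L=OYOY
After move 4 (R): R=WWRR U=WGOG F=GRGY D=RBYB B=OBWB
After move 5 (U): U=OWGG F=WWGY R=OBRR B=OYWB L=GROY
After move 6 (F'): F=WYWG U=OWOR R=BBRR D=RYYB L=GGOG
After move 7 (F'): F=YGWW U=OWBR R=YBRR D=GGYB L=GROO
Query: R face = YBRR

Answer: Y B R R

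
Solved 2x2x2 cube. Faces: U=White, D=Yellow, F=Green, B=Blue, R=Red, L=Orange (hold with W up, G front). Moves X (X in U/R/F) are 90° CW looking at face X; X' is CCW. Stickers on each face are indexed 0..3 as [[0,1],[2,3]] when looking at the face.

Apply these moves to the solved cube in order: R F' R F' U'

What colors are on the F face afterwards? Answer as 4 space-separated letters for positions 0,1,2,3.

After move 1 (R): R=RRRR U=WGWG F=GYGY D=YBYB B=WBWB
After move 2 (F'): F=YYGG U=WGRR R=BRYR D=OOYB L=OGOW
After move 3 (R): R=YBRR U=WYRG F=YOGB D=OWYW B=RBGB
After move 4 (F'): F=OBYG U=WYYR R=WBOR D=GWYW L=OGOR
After move 5 (U'): U=YRWY F=OGYG R=OBOR B=WBGB L=RBOR
Query: F face = OGYG

Answer: O G Y G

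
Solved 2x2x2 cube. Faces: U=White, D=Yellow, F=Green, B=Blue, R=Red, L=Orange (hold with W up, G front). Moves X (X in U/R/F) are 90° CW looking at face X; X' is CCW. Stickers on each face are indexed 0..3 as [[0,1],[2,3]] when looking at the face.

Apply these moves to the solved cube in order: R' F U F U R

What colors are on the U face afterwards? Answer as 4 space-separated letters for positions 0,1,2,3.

After move 1 (R'): R=RRRR U=WBWB F=GWGW D=YGYG B=YBYB
After move 2 (F): F=GGWW U=WBOO R=WRBR D=RRYG L=OYOG
After move 3 (U): U=OWOB F=WRWW R=YBBR B=OYYB L=GGOG
After move 4 (F): F=WWWR U=OWGG R=OBBR D=BYYG L=GROR
After move 5 (U): U=GOGW F=OBWR R=OYBR B=GRYB L=WWOR
After move 6 (R): R=BORY U=GBGR F=OYWG D=BYYG B=WROB
Query: U face = GBGR

Answer: G B G R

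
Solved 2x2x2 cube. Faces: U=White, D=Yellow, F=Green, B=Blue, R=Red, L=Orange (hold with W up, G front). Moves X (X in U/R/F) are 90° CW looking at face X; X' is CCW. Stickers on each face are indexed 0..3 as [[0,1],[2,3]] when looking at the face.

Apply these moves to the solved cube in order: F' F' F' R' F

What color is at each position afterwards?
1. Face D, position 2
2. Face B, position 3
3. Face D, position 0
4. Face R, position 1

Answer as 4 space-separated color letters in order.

Answer: Y B W R

Derivation:
After move 1 (F'): F=GGGG U=WWRR R=YRYR D=OOYY L=OWOW
After move 2 (F'): F=GGGG U=WWYY R=OROR D=WWYY L=OROR
After move 3 (F'): F=GGGG U=WWOO R=WRWR D=RRYY L=OYOY
After move 4 (R'): R=RRWW U=WBOB F=GWGO D=RGYG B=YBRB
After move 5 (F): F=GGOW U=WBYY R=ORBW D=WRYG L=OROG
Query 1: D[2] = Y
Query 2: B[3] = B
Query 3: D[0] = W
Query 4: R[1] = R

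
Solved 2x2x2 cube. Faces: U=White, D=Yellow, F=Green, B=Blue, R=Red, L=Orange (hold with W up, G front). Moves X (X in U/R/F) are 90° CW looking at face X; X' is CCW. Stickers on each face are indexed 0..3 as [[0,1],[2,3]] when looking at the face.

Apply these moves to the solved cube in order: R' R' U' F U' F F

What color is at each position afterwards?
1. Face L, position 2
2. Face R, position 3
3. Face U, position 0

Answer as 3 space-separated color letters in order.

Answer: O R Y

Derivation:
After move 1 (R'): R=RRRR U=WBWB F=GWGW D=YGYG B=YBYB
After move 2 (R'): R=RRRR U=WYWY F=GBGB D=YWYW B=GBGB
After move 3 (U'): U=YYWW F=OOGB R=GBRR B=RRGB L=GBOO
After move 4 (F): F=GOBO U=YYOB R=WBWR D=RGYW L=GYOW
After move 5 (U'): U=YBYO F=GYBO R=GOWR B=WBGB L=RROW
After move 6 (F): F=BGOY U=YBWR R=YOOR D=WGYW L=RROG
After move 7 (F): F=OBYG U=YBGR R=WORR D=OYYW L=RWOG
Query 1: L[2] = O
Query 2: R[3] = R
Query 3: U[0] = Y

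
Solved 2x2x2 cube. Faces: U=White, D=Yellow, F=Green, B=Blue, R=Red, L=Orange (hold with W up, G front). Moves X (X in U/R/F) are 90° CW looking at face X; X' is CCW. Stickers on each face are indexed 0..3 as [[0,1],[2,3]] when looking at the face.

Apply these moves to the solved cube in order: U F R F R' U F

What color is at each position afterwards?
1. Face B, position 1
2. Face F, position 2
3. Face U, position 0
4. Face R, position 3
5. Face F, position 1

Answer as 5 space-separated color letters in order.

After move 1 (U): U=WWWW F=RRGG R=BBRR B=OOBB L=GGOO
After move 2 (F): F=GRGR U=WWOG R=WBWR D=RBYY L=GYOY
After move 3 (R): R=WWRB U=WROR F=GBGY D=RBYO B=GOWB
After move 4 (F): F=GGYB U=WRYY R=OWRB D=RWYO L=GROB
After move 5 (R'): R=WBOR U=WWYG F=GRYY D=RGYB B=OOWB
After move 6 (U): U=YWGW F=WBYY R=OOOR B=GRWB L=GROB
After move 7 (F): F=YWYB U=YWBR R=GOWR D=OOYB L=GROG
Query 1: B[1] = R
Query 2: F[2] = Y
Query 3: U[0] = Y
Query 4: R[3] = R
Query 5: F[1] = W

Answer: R Y Y R W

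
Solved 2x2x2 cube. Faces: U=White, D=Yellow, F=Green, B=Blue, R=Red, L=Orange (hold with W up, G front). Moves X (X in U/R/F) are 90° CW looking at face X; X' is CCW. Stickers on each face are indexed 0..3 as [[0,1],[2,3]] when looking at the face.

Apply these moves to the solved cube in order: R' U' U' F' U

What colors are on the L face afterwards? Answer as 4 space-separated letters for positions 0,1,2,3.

Answer: B W O B

Derivation:
After move 1 (R'): R=RRRR U=WBWB F=GWGW D=YGYG B=YBYB
After move 2 (U'): U=BBWW F=OOGW R=GWRR B=RRYB L=YBOO
After move 3 (U'): U=BWBW F=YBGW R=OORR B=GWYB L=RROO
After move 4 (F'): F=BWYG U=BWOR R=GOYR D=ROYG L=RWOB
After move 5 (U): U=OBRW F=GOYG R=GWYR B=RWYB L=BWOB
Query: L face = BWOB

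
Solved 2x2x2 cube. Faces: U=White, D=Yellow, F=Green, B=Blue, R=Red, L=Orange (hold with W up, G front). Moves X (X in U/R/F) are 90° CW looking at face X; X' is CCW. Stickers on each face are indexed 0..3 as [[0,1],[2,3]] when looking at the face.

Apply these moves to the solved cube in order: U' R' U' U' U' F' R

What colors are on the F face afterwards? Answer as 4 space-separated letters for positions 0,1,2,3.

Answer: R O G G

Derivation:
After move 1 (U'): U=WWWW F=OOGG R=GGRR B=RRBB L=BBOO
After move 2 (R'): R=GRGR U=WBWR F=OWGW D=YOYG B=YRYB
After move 3 (U'): U=BRWW F=BBGW R=OWGR B=GRYB L=YROO
After move 4 (U'): U=RWBW F=YRGW R=BBGR B=OWYB L=GROO
After move 5 (U'): U=WWRB F=GRGW R=YRGR B=BBYB L=OWOO
After move 6 (F'): F=RWGG U=WWYG R=ORYR D=WOYG L=OBOR
After move 7 (R): R=YORR U=WWYG F=ROGG D=WYYB B=GBWB
Query: F face = ROGG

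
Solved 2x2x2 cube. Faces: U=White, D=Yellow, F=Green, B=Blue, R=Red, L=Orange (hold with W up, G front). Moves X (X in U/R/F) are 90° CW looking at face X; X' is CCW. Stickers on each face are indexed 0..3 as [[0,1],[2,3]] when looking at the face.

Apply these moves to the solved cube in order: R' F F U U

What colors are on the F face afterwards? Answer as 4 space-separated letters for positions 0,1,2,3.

After move 1 (R'): R=RRRR U=WBWB F=GWGW D=YGYG B=YBYB
After move 2 (F): F=GGWW U=WBOO R=WRBR D=RRYG L=OYOG
After move 3 (F): F=WGWG U=WBGY R=OROR D=BWYG L=OROR
After move 4 (U): U=GWYB F=ORWG R=YBOR B=ORYB L=WGOR
After move 5 (U): U=YGBW F=YBWG R=OROR B=WGYB L=OROR
Query: F face = YBWG

Answer: Y B W G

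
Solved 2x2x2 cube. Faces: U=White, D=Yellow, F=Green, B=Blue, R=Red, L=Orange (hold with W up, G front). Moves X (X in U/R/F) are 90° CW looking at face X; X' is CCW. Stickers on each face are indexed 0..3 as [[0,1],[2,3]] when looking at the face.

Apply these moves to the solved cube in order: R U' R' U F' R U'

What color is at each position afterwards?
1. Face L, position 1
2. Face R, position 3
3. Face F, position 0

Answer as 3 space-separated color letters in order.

After move 1 (R): R=RRRR U=WGWG F=GYGY D=YBYB B=WBWB
After move 2 (U'): U=GGWW F=OOGY R=GYRR B=RRWB L=WBOO
After move 3 (R'): R=YRGR U=GWWR F=OGGW D=YOYY B=BRBB
After move 4 (U): U=WGRW F=YRGW R=BRGR B=WBBB L=OGOO
After move 5 (F'): F=RWYG U=WGBG R=ORYR D=GOYY L=OWOR
After move 6 (R): R=YORR U=WWBG F=ROYY D=GBYW B=GBGB
After move 7 (U'): U=WGWB F=OWYY R=RORR B=YOGB L=GBOR
Query 1: L[1] = B
Query 2: R[3] = R
Query 3: F[0] = O

Answer: B R O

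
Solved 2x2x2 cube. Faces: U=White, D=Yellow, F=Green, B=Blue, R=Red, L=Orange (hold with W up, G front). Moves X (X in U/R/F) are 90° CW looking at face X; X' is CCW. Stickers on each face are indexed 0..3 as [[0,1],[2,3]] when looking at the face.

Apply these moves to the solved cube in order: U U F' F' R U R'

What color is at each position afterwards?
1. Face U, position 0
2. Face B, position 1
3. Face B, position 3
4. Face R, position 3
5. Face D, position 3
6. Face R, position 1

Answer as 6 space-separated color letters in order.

Answer: Y R B R Y O

Derivation:
After move 1 (U): U=WWWW F=RRGG R=BBRR B=OOBB L=GGOO
After move 2 (U): U=WWWW F=BBGG R=OORR B=GGBB L=RROO
After move 3 (F'): F=BGBG U=WWOR R=YOYR D=ROYY L=RWOW
After move 4 (F'): F=GGBB U=WWYY R=OORR D=WWYY L=RROO
After move 5 (R): R=RORO U=WGYB F=GWBY D=WBYG B=YGWB
After move 6 (U): U=YWBG F=ROBY R=YGRO B=RRWB L=GWOO
After move 7 (R'): R=GOYR U=YWBR F=RWBG D=WOYY B=GRBB
Query 1: U[0] = Y
Query 2: B[1] = R
Query 3: B[3] = B
Query 4: R[3] = R
Query 5: D[3] = Y
Query 6: R[1] = O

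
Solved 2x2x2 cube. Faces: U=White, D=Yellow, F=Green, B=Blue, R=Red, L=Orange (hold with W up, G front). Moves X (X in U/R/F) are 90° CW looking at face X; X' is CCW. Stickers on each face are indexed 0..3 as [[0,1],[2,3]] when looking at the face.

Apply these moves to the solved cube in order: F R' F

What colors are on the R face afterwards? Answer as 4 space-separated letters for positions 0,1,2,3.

After move 1 (F): F=GGGG U=WWOO R=WRWR D=RRYY L=OYOY
After move 2 (R'): R=RRWW U=WBOB F=GWGO D=RGYG B=YBRB
After move 3 (F): F=GGOW U=WBYY R=ORBW D=WRYG L=OROG
Query: R face = ORBW

Answer: O R B W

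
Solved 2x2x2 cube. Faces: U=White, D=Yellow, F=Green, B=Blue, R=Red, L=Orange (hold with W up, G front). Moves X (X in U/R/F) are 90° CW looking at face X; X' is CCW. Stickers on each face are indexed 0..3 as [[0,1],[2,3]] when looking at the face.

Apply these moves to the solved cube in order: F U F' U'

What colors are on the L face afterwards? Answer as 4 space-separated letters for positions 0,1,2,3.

After move 1 (F): F=GGGG U=WWOO R=WRWR D=RRYY L=OYOY
After move 2 (U): U=OWOW F=WRGG R=BBWR B=OYBB L=GGOY
After move 3 (F'): F=RGWG U=OWBW R=RBRR D=GYYY L=GWOO
After move 4 (U'): U=WWOB F=GWWG R=RGRR B=RBBB L=OYOO
Query: L face = OYOO

Answer: O Y O O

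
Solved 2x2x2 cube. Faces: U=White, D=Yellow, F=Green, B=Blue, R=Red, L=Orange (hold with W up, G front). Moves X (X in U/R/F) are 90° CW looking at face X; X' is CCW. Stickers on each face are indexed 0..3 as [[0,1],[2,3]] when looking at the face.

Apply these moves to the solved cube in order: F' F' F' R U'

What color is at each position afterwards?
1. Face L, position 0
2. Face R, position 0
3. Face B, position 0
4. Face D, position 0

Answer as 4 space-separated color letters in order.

Answer: O G W R

Derivation:
After move 1 (F'): F=GGGG U=WWRR R=YRYR D=OOYY L=OWOW
After move 2 (F'): F=GGGG U=WWYY R=OROR D=WWYY L=OROR
After move 3 (F'): F=GGGG U=WWOO R=WRWR D=RRYY L=OYOY
After move 4 (R): R=WWRR U=WGOG F=GRGY D=RBYB B=OBWB
After move 5 (U'): U=GGWO F=OYGY R=GRRR B=WWWB L=OBOY
Query 1: L[0] = O
Query 2: R[0] = G
Query 3: B[0] = W
Query 4: D[0] = R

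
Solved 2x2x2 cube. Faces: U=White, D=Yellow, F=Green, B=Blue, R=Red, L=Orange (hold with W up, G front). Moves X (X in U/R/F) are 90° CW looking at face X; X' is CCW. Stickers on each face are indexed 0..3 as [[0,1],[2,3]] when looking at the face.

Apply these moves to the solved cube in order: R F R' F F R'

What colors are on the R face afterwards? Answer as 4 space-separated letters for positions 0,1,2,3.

After move 1 (R): R=RRRR U=WGWG F=GYGY D=YBYB B=WBWB
After move 2 (F): F=GGYY U=WGOO R=WRGR D=RRYB L=OYOB
After move 3 (R'): R=RRWG U=WWOW F=GGYO D=RGYY B=BBRB
After move 4 (F): F=YGOG U=WWBY R=ORWG D=WRYY L=OROG
After move 5 (F): F=OYGG U=WWGR R=BRYG D=WOYY L=OWOR
After move 6 (R'): R=RGBY U=WRGB F=OWGR D=WYYG B=YBOB
Query: R face = RGBY

Answer: R G B Y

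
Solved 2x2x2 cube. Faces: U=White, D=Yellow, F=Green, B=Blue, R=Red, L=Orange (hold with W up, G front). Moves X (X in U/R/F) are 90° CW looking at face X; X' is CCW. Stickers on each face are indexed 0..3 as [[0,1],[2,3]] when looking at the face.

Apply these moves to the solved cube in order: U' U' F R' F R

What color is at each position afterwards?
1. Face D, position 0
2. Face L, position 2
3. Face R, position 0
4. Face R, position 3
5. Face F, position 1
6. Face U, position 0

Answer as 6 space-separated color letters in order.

After move 1 (U'): U=WWWW F=OOGG R=GGRR B=RRBB L=BBOO
After move 2 (U'): U=WWWW F=BBGG R=OORR B=GGBB L=RROO
After move 3 (F): F=GBGB U=WWOR R=WOWR D=ROYY L=RYOY
After move 4 (R'): R=ORWW U=WBOG F=GWGR D=RBYB B=YGOB
After move 5 (F): F=GGRW U=WBYY R=ORGW D=WOYB L=RROB
After move 6 (R): R=GOWR U=WGYW F=GORB D=WOYY B=YGBB
Query 1: D[0] = W
Query 2: L[2] = O
Query 3: R[0] = G
Query 4: R[3] = R
Query 5: F[1] = O
Query 6: U[0] = W

Answer: W O G R O W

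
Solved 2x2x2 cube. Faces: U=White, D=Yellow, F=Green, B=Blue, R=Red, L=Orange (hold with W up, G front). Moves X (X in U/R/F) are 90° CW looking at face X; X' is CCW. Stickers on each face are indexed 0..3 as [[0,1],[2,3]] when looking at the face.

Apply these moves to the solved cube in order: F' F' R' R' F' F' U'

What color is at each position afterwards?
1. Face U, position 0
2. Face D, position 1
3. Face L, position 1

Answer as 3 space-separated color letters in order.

Answer: W Y B

Derivation:
After move 1 (F'): F=GGGG U=WWRR R=YRYR D=OOYY L=OWOW
After move 2 (F'): F=GGGG U=WWYY R=OROR D=WWYY L=OROR
After move 3 (R'): R=RROO U=WBYB F=GWGY D=WGYG B=YBWB
After move 4 (R'): R=RORO U=WWYY F=GBGB D=WWYY B=GBGB
After move 5 (F'): F=BBGG U=WWRR R=WOWO D=RRYY L=OYOY
After move 6 (F'): F=BGBG U=WWWW R=RORO D=YYYY L=OROR
After move 7 (U'): U=WWWW F=ORBG R=BGRO B=ROGB L=GBOR
Query 1: U[0] = W
Query 2: D[1] = Y
Query 3: L[1] = B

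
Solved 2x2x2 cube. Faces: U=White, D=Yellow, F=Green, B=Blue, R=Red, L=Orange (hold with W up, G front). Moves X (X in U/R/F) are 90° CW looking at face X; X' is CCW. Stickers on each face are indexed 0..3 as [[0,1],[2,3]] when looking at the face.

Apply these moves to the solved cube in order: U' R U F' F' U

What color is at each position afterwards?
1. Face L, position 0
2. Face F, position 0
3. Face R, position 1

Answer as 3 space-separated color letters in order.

After move 1 (U'): U=WWWW F=OOGG R=GGRR B=RRBB L=BBOO
After move 2 (R): R=RGRG U=WOWG F=OYGY D=YBYR B=WRWB
After move 3 (U): U=WWGO F=RGGY R=WRRG B=BBWB L=OYOO
After move 4 (F'): F=GYRG U=WWWR R=BRYG D=YOYR L=OOOG
After move 5 (F'): F=YGGR U=WWBY R=ORYG D=OGYR L=OROW
After move 6 (U): U=BWYW F=ORGR R=BBYG B=ORWB L=YGOW
Query 1: L[0] = Y
Query 2: F[0] = O
Query 3: R[1] = B

Answer: Y O B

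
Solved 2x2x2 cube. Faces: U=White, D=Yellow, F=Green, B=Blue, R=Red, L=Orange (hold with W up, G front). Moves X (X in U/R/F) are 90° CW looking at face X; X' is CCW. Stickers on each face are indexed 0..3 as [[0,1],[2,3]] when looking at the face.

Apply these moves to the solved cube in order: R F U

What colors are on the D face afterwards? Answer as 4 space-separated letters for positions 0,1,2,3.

Answer: R R Y B

Derivation:
After move 1 (R): R=RRRR U=WGWG F=GYGY D=YBYB B=WBWB
After move 2 (F): F=GGYY U=WGOO R=WRGR D=RRYB L=OYOB
After move 3 (U): U=OWOG F=WRYY R=WBGR B=OYWB L=GGOB
Query: D face = RRYB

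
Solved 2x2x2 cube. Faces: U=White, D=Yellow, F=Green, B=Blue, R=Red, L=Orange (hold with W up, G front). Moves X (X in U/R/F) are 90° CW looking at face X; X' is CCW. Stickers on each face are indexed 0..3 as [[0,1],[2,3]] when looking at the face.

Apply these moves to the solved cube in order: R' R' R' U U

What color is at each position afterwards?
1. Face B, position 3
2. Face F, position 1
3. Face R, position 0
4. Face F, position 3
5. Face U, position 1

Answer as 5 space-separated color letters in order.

After move 1 (R'): R=RRRR U=WBWB F=GWGW D=YGYG B=YBYB
After move 2 (R'): R=RRRR U=WYWY F=GBGB D=YWYW B=GBGB
After move 3 (R'): R=RRRR U=WGWG F=GYGY D=YBYB B=WBWB
After move 4 (U): U=WWGG F=RRGY R=WBRR B=OOWB L=GYOO
After move 5 (U): U=GWGW F=WBGY R=OORR B=GYWB L=RROO
Query 1: B[3] = B
Query 2: F[1] = B
Query 3: R[0] = O
Query 4: F[3] = Y
Query 5: U[1] = W

Answer: B B O Y W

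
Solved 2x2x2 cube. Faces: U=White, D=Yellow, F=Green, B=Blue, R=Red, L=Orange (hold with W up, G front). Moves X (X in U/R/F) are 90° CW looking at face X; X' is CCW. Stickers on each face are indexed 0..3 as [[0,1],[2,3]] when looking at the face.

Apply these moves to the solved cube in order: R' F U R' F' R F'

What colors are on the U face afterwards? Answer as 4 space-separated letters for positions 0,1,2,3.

After move 1 (R'): R=RRRR U=WBWB F=GWGW D=YGYG B=YBYB
After move 2 (F): F=GGWW U=WBOO R=WRBR D=RRYG L=OYOG
After move 3 (U): U=OWOB F=WRWW R=YBBR B=OYYB L=GGOG
After move 4 (R'): R=BRYB U=OYOO F=WWWB D=RRYW B=GYRB
After move 5 (F'): F=WBWW U=OYBY R=RRRB D=GGYW L=GOOO
After move 6 (R): R=RRBR U=OBBW F=WGWW D=GRYG B=YYYB
After move 7 (F'): F=GWWW U=OBRB R=RRGR D=OOYG L=GWOB
Query: U face = OBRB

Answer: O B R B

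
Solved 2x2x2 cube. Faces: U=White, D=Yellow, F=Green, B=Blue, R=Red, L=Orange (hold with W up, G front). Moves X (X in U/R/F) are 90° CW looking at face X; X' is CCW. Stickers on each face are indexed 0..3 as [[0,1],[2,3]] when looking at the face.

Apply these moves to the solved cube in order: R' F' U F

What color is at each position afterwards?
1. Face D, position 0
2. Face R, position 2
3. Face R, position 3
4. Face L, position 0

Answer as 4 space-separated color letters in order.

After move 1 (R'): R=RRRR U=WBWB F=GWGW D=YGYG B=YBYB
After move 2 (F'): F=WWGG U=WBRR R=GRYR D=OOYG L=OBOW
After move 3 (U): U=RWRB F=GRGG R=YBYR B=OBYB L=WWOW
After move 4 (F): F=GGGR U=RWWW R=RBBR D=YYYG L=WOOO
Query 1: D[0] = Y
Query 2: R[2] = B
Query 3: R[3] = R
Query 4: L[0] = W

Answer: Y B R W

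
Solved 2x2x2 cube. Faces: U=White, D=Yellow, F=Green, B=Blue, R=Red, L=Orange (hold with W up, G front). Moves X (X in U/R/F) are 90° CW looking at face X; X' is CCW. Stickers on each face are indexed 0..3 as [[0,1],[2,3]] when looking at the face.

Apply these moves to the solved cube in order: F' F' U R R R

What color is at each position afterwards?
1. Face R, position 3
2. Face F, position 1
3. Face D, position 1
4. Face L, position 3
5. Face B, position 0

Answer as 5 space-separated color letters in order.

After move 1 (F'): F=GGGG U=WWRR R=YRYR D=OOYY L=OWOW
After move 2 (F'): F=GGGG U=WWYY R=OROR D=WWYY L=OROR
After move 3 (U): U=YWYW F=ORGG R=BBOR B=ORBB L=GGOR
After move 4 (R): R=OBRB U=YRYG F=OWGY D=WBYO B=WRWB
After move 5 (R): R=ROBB U=YWYY F=OBGO D=WWYW B=GRRB
After move 6 (R): R=BRBO U=YBYO F=OWGW D=WRYG B=YRWB
Query 1: R[3] = O
Query 2: F[1] = W
Query 3: D[1] = R
Query 4: L[3] = R
Query 5: B[0] = Y

Answer: O W R R Y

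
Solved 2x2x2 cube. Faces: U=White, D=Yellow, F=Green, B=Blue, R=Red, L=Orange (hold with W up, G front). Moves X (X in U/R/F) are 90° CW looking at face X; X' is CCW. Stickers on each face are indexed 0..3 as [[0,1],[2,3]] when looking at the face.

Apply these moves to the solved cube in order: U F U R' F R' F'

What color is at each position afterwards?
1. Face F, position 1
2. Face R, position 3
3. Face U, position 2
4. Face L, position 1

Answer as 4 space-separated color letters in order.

After move 1 (U): U=WWWW F=RRGG R=BBRR B=OOBB L=GGOO
After move 2 (F): F=GRGR U=WWOG R=WBWR D=RBYY L=GYOY
After move 3 (U): U=OWGW F=WBGR R=OOWR B=GYBB L=GROY
After move 4 (R'): R=OROW U=OBGG F=WWGW D=RBYR B=YYBB
After move 5 (F): F=GWWW U=OBYR R=GRGW D=OOYR L=GROB
After move 6 (R'): R=RWGG U=OBYY F=GBWR D=OWYW B=RYOB
After move 7 (F'): F=BRGW U=OBRG R=WWOG D=RBYW L=GYOY
Query 1: F[1] = R
Query 2: R[3] = G
Query 3: U[2] = R
Query 4: L[1] = Y

Answer: R G R Y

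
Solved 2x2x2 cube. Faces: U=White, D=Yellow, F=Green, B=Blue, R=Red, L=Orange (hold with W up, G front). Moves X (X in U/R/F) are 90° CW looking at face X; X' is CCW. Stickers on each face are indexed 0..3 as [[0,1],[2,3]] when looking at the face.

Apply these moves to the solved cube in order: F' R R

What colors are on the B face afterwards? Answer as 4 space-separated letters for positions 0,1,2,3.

Answer: G B G B

Derivation:
After move 1 (F'): F=GGGG U=WWRR R=YRYR D=OOYY L=OWOW
After move 2 (R): R=YYRR U=WGRG F=GOGY D=OBYB B=RBWB
After move 3 (R): R=RYRY U=WORY F=GBGB D=OWYR B=GBGB
Query: B face = GBGB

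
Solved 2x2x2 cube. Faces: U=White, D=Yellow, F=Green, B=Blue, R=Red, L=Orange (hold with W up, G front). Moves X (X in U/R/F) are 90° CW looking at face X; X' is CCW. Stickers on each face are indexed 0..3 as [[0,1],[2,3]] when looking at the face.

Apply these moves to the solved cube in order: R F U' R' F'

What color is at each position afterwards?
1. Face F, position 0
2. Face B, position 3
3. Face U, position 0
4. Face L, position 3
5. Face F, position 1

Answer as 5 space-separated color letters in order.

Answer: O B G W O

Derivation:
After move 1 (R): R=RRRR U=WGWG F=GYGY D=YBYB B=WBWB
After move 2 (F): F=GGYY U=WGOO R=WRGR D=RRYB L=OYOB
After move 3 (U'): U=GOWO F=OYYY R=GGGR B=WRWB L=WBOB
After move 4 (R'): R=GRGG U=GWWW F=OOYO D=RYYY B=BRRB
After move 5 (F'): F=OOOY U=GWGG R=YRRG D=BBYY L=WWOW
Query 1: F[0] = O
Query 2: B[3] = B
Query 3: U[0] = G
Query 4: L[3] = W
Query 5: F[1] = O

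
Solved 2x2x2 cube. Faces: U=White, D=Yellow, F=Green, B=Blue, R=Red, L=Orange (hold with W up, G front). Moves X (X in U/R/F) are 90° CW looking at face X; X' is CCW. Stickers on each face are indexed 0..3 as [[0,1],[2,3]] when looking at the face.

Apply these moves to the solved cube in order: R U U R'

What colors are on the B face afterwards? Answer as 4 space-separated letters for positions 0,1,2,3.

Answer: B Y B B

Derivation:
After move 1 (R): R=RRRR U=WGWG F=GYGY D=YBYB B=WBWB
After move 2 (U): U=WWGG F=RRGY R=WBRR B=OOWB L=GYOO
After move 3 (U): U=GWGW F=WBGY R=OORR B=GYWB L=RROO
After move 4 (R'): R=OROR U=GWGG F=WWGW D=YBYY B=BYBB
Query: B face = BYBB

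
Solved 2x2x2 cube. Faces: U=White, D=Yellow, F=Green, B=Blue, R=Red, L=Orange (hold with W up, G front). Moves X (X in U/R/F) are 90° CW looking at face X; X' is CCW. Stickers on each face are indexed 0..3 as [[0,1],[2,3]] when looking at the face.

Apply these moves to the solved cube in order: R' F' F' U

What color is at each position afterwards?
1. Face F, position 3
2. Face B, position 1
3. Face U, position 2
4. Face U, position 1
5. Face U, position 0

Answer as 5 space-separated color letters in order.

Answer: G R Y W G

Derivation:
After move 1 (R'): R=RRRR U=WBWB F=GWGW D=YGYG B=YBYB
After move 2 (F'): F=WWGG U=WBRR R=GRYR D=OOYG L=OBOW
After move 3 (F'): F=WGWG U=WBGY R=OROR D=BWYG L=OROR
After move 4 (U): U=GWYB F=ORWG R=YBOR B=ORYB L=WGOR
Query 1: F[3] = G
Query 2: B[1] = R
Query 3: U[2] = Y
Query 4: U[1] = W
Query 5: U[0] = G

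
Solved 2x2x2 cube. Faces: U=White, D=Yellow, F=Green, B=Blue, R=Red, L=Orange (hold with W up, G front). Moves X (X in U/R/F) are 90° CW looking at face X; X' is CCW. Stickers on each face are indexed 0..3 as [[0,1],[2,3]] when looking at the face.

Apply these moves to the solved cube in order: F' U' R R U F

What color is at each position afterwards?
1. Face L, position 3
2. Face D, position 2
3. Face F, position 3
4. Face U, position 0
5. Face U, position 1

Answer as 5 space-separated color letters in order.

After move 1 (F'): F=GGGG U=WWRR R=YRYR D=OOYY L=OWOW
After move 2 (U'): U=WRWR F=OWGG R=GGYR B=YRBB L=BBOW
After move 3 (R): R=YGRG U=WWWG F=OOGY D=OBYY B=RRRB
After move 4 (R): R=RYGG U=WOWY F=OBGY D=ORYR B=GRWB
After move 5 (U): U=WWYO F=RYGY R=GRGG B=BBWB L=OBOW
After move 6 (F): F=GRYY U=WWWB R=YROG D=GGYR L=OOOR
Query 1: L[3] = R
Query 2: D[2] = Y
Query 3: F[3] = Y
Query 4: U[0] = W
Query 5: U[1] = W

Answer: R Y Y W W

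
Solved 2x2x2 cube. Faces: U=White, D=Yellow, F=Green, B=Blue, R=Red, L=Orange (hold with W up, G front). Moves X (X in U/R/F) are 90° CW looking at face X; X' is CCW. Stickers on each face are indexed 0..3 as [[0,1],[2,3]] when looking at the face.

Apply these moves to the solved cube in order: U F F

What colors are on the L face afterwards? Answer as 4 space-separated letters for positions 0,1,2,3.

After move 1 (U): U=WWWW F=RRGG R=BBRR B=OOBB L=GGOO
After move 2 (F): F=GRGR U=WWOG R=WBWR D=RBYY L=GYOY
After move 3 (F): F=GGRR U=WWYY R=OBGR D=WWYY L=GROB
Query: L face = GROB

Answer: G R O B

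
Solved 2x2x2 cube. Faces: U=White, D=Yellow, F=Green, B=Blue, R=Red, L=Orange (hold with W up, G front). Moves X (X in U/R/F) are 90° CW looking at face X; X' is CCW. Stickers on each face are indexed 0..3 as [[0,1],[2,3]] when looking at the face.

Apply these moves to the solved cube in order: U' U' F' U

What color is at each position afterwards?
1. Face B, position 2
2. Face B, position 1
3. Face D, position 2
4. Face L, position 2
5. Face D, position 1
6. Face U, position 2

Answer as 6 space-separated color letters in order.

Answer: B W Y O O R

Derivation:
After move 1 (U'): U=WWWW F=OOGG R=GGRR B=RRBB L=BBOO
After move 2 (U'): U=WWWW F=BBGG R=OORR B=GGBB L=RROO
After move 3 (F'): F=BGBG U=WWOR R=YOYR D=ROYY L=RWOW
After move 4 (U): U=OWRW F=YOBG R=GGYR B=RWBB L=BGOW
Query 1: B[2] = B
Query 2: B[1] = W
Query 3: D[2] = Y
Query 4: L[2] = O
Query 5: D[1] = O
Query 6: U[2] = R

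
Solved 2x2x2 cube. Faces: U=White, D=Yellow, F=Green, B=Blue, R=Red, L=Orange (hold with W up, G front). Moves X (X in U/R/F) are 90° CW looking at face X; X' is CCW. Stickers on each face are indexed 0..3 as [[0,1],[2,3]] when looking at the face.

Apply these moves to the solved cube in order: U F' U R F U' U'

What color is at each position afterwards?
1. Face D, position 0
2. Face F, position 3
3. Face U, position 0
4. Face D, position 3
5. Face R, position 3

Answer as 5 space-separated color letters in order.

Answer: R O G G O

Derivation:
After move 1 (U): U=WWWW F=RRGG R=BBRR B=OOBB L=GGOO
After move 2 (F'): F=RGRG U=WWBR R=YBYR D=GOYY L=GWOW
After move 3 (U): U=BWRW F=YBRG R=OOYR B=GWBB L=RGOW
After move 4 (R): R=YORO U=BBRG F=YORY D=GBYG B=WWWB
After move 5 (F): F=RYYO U=BBWG R=ROGO D=RYYG L=RGOB
After move 6 (U'): U=BGBW F=RGYO R=RYGO B=ROWB L=WWOB
After move 7 (U'): U=GWBB F=WWYO R=RGGO B=RYWB L=ROOB
Query 1: D[0] = R
Query 2: F[3] = O
Query 3: U[0] = G
Query 4: D[3] = G
Query 5: R[3] = O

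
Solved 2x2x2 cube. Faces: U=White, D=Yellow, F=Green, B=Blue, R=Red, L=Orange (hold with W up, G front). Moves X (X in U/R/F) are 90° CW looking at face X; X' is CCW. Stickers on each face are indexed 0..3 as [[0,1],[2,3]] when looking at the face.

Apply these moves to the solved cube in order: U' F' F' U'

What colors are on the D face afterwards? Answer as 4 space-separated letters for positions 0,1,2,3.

After move 1 (U'): U=WWWW F=OOGG R=GGRR B=RRBB L=BBOO
After move 2 (F'): F=OGOG U=WWGR R=YGYR D=BOYY L=BWOW
After move 3 (F'): F=GGOO U=WWYY R=OGBR D=WWYY L=BROG
After move 4 (U'): U=WYWY F=BROO R=GGBR B=OGBB L=RROG
Query: D face = WWYY

Answer: W W Y Y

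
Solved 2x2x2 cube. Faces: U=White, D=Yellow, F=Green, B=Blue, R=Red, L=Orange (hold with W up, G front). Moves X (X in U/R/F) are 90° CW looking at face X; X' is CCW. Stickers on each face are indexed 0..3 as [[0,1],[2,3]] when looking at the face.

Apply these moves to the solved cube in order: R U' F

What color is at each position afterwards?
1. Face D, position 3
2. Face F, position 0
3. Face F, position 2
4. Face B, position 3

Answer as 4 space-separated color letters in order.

Answer: B G Y B

Derivation:
After move 1 (R): R=RRRR U=WGWG F=GYGY D=YBYB B=WBWB
After move 2 (U'): U=GGWW F=OOGY R=GYRR B=RRWB L=WBOO
After move 3 (F): F=GOYO U=GGOB R=WYWR D=RGYB L=WYOB
Query 1: D[3] = B
Query 2: F[0] = G
Query 3: F[2] = Y
Query 4: B[3] = B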